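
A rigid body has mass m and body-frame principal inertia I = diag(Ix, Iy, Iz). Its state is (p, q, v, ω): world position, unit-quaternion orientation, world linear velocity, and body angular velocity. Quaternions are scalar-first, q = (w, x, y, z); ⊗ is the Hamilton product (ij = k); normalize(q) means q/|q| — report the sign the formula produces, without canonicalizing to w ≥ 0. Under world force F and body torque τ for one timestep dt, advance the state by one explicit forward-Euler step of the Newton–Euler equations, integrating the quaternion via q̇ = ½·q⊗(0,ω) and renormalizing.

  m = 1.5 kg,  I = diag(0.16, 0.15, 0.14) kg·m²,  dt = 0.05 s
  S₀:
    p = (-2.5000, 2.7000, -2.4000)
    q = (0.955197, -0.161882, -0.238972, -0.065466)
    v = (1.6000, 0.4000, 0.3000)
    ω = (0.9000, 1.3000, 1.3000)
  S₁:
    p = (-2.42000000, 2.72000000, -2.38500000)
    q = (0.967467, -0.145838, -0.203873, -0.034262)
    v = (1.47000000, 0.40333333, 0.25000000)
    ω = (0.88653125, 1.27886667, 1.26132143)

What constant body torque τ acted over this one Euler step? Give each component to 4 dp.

τ = (-0.0600, -0.0400, -0.1200)

rate change Δω = (-0.01346875, -0.02113333, -0.03867857)
precession coupling = (-0.0169, 0.0234, -0.0117)
τ = I·(Δω/dt) + ω₀×(Iω₀) = (-0.0600, -0.0400, -0.1200)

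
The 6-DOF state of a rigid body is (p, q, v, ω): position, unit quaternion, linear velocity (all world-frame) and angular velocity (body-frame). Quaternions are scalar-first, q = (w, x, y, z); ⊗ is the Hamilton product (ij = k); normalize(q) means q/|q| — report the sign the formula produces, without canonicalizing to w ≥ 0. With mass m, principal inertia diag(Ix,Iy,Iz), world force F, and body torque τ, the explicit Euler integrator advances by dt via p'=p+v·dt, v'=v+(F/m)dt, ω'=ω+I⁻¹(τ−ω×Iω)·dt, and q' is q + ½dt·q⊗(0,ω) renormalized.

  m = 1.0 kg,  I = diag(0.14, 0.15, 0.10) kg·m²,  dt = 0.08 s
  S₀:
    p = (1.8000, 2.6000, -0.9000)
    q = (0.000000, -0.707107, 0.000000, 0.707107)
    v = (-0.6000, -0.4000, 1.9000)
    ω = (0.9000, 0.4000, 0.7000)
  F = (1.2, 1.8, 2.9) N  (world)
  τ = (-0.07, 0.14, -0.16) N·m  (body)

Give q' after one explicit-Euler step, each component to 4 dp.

q⊗(0,ω) = (0.1414214, -0.2828428, 1.1313712, -0.2828428)
updated quaternion q' = (0.0057, -0.7176, 0.0452, 0.6950)

q' = (0.0057, -0.7176, 0.0452, 0.6950)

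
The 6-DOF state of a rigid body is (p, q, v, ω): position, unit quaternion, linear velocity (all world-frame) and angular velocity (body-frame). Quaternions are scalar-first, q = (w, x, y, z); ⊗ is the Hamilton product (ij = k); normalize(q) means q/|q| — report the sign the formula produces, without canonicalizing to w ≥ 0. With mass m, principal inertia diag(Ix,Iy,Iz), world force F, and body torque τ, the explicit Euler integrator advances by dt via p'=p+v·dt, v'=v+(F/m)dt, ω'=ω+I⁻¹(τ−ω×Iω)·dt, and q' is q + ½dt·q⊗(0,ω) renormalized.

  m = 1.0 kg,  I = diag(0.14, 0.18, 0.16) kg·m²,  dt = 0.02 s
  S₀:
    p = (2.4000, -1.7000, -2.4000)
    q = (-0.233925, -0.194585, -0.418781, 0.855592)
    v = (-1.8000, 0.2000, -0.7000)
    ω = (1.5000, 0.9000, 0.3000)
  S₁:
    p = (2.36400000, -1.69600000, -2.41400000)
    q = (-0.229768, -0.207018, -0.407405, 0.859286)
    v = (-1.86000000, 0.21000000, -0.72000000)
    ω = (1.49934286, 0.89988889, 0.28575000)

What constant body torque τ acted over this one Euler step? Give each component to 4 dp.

Δω = ω₁−ω₀ = (-0.00065714, -0.00011111, -0.01425000)
applied torque τ = (-0.0100, -0.0100, -0.0600)

τ = (-0.0100, -0.0100, -0.0600)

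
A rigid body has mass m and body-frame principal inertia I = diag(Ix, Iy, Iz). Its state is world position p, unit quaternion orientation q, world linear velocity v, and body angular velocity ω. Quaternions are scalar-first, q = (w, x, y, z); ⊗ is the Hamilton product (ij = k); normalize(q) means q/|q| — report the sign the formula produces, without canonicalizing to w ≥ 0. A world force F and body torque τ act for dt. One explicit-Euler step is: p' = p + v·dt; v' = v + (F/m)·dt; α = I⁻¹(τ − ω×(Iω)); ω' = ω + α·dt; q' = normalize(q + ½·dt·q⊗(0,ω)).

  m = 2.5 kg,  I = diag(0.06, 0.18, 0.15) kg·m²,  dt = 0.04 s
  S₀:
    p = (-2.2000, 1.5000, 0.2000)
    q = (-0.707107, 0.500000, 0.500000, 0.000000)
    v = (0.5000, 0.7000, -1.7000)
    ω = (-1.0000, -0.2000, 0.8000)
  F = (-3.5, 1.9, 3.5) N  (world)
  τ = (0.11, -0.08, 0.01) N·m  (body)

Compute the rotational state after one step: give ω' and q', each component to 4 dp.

precession coupling ω×(Iω) = (0.0048, 0.0720, 0.0240)
angular accel α = (1.7533, -0.8444, -0.0933)
ω + α·dt = (-0.9299, -0.2338, 0.7963)
2q̇ = q⊗(0,ω) = (0.6000000, 1.1071070, -0.2585786, -0.1656856)
updated quaternion q' = (-0.6949, 0.5220, 0.4947, -0.0033)

ω' = (-0.9299, -0.2338, 0.7963)
q' = (-0.6949, 0.5220, 0.4947, -0.0033)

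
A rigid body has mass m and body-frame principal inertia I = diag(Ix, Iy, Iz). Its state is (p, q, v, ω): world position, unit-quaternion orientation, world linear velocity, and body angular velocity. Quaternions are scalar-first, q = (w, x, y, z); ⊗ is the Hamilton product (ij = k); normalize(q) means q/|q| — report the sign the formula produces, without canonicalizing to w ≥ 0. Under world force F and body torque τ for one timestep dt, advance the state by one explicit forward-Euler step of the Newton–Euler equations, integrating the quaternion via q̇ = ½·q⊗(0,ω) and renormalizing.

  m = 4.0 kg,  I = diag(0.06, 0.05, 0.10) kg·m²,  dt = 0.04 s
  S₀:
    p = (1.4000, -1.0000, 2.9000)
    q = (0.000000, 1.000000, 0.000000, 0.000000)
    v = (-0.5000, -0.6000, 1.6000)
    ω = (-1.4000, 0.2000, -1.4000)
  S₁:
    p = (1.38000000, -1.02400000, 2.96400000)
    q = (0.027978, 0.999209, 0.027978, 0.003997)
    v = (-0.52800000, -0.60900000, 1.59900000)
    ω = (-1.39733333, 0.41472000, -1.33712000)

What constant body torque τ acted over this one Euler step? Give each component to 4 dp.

τ = (-0.0100, 0.1900, 0.1600)

Δω = ω₁−ω₀ = (0.00266667, 0.21472000, 0.06288000)
ω₀×(Iω₀) = (-0.0140, -0.0784, 0.0028)
τ = I·(Δω/dt) + ω₀×(Iω₀) = (-0.0100, 0.1900, 0.1600)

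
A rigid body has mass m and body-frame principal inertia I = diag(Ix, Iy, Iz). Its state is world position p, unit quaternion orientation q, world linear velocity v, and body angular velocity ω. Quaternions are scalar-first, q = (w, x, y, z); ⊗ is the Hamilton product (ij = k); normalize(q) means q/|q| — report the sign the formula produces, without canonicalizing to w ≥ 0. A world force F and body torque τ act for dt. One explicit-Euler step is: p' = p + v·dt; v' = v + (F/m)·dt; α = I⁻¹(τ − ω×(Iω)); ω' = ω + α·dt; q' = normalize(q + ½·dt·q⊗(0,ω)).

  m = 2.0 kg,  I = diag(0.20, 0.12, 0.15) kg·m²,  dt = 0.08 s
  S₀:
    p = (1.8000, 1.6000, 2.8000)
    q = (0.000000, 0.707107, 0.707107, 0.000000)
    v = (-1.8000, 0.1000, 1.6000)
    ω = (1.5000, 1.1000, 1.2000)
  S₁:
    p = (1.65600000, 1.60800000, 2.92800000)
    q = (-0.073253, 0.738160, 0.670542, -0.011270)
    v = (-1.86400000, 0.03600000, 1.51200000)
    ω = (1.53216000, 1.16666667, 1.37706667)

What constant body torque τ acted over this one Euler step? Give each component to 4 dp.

τ = (0.1200, 0.1900, 0.2000)

ω₁ − ω₀ = (0.03216000, 0.06666667, 0.17706667)
applied torque τ = (0.1200, 0.1900, 0.2000)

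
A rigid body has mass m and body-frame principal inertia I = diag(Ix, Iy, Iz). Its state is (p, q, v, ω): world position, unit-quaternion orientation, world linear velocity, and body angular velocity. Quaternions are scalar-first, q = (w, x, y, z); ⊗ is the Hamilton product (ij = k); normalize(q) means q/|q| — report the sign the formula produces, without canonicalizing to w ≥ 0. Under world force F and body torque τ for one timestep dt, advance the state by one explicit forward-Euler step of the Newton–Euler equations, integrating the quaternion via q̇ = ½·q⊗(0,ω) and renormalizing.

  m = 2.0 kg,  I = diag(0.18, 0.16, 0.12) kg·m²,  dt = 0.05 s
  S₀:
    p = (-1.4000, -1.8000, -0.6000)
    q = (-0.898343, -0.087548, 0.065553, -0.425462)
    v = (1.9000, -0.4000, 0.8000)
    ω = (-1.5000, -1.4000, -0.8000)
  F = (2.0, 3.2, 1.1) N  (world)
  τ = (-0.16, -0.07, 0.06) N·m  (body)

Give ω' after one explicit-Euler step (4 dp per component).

precession coupling ω×(Iω) = (-0.0448, 0.0720, -0.0420)
(τ − ω×Iω)/I = (-0.6400, -0.8875, 0.8500)
ω + α·dt = (-1.5320, -1.4444, -0.7575)

ω' = (-1.5320, -1.4444, -0.7575)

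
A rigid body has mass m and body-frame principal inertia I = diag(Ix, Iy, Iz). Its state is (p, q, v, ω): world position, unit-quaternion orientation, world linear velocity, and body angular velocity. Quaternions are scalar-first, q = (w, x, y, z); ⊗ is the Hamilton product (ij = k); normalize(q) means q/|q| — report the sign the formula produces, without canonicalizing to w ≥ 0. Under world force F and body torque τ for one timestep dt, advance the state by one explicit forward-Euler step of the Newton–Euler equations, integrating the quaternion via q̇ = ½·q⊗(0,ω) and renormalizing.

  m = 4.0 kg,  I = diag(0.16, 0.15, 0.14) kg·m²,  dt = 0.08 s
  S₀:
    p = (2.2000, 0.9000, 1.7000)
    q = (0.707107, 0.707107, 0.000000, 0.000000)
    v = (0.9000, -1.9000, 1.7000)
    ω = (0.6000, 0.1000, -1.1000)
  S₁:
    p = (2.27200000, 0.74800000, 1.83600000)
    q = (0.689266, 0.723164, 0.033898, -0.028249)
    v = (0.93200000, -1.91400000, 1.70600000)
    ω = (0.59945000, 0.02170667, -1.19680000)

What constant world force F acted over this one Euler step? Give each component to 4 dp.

F = (1.6000, -0.7000, 0.3000)

v₁ − v₀ = (0.03200000, -0.01400000, 0.00600000)
applied force F = (1.6000, -0.7000, 0.3000)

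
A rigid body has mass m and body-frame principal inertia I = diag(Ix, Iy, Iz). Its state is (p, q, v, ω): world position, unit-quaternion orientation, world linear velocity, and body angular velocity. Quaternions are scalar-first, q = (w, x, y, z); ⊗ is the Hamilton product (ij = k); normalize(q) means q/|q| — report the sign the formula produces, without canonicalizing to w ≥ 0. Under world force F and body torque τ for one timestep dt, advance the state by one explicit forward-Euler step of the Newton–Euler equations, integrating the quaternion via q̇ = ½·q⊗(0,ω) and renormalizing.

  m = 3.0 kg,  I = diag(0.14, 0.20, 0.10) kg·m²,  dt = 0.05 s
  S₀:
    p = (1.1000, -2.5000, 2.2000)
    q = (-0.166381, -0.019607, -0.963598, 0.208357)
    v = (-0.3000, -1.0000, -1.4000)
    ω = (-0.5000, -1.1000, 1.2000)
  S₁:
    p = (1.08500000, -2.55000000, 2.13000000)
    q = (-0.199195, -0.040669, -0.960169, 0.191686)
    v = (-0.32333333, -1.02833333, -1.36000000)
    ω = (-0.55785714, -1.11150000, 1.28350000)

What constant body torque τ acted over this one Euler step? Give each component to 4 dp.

ω₁ − ω₀ = (-0.05785714, -0.01150000, 0.08350000)
gyro term ω₀×Iω₀ = (0.1320, -0.0240, 0.0330)
I·α + gyro = (-0.0300, -0.0700, 0.2000)

τ = (-0.0300, -0.0700, 0.2000)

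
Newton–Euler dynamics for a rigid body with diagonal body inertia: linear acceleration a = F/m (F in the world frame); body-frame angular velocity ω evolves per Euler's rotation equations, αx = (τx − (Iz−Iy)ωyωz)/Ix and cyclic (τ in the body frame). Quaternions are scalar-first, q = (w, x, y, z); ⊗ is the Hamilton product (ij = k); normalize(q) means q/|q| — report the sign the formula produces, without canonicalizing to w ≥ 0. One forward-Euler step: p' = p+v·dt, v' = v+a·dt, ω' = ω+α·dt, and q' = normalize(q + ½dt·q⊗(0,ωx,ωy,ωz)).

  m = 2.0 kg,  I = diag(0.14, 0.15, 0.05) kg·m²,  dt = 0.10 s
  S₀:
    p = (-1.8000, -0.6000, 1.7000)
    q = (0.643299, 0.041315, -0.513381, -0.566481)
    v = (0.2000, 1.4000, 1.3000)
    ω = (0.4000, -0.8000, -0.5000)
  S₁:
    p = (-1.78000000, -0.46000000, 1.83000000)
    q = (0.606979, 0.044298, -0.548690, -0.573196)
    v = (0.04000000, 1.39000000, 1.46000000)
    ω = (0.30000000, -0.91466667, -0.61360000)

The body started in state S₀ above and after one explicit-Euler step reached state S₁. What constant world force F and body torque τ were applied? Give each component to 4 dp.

F = (-3.2000, -0.2000, 3.2000)
τ = (-0.1800, -0.1900, -0.0600)

Δω = ω₁−ω₀ = (-0.10000000, -0.11466667, -0.11360000)
gyro term ω₀×Iω₀ = (-0.0400, -0.0180, -0.0032)
applied torque τ = (-0.1800, -0.1900, -0.0600)
velocity change Δv = (-0.16000000, -0.01000000, 0.16000000)
m·(v₁−v₀)/dt = (-3.2000, -0.2000, 3.2000)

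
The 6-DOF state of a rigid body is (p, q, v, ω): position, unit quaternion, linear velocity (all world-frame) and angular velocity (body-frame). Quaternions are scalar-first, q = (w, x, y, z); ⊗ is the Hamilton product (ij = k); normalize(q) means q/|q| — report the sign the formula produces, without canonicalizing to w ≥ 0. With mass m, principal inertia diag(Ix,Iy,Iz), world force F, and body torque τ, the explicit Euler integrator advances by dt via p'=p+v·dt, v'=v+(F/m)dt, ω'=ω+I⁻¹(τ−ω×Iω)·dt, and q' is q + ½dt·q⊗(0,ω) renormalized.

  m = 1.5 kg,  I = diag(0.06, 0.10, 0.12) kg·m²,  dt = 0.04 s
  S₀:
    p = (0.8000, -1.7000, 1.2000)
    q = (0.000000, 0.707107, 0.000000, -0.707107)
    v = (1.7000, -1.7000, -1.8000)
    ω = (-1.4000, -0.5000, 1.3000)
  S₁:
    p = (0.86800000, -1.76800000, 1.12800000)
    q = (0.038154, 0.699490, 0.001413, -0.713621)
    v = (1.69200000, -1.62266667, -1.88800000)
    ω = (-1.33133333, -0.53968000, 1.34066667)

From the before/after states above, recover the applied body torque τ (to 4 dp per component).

rate change Δω = (0.06866667, -0.03968000, 0.04066667)
applied torque τ = (0.0900, 0.0100, 0.1500)

τ = (0.0900, 0.0100, 0.1500)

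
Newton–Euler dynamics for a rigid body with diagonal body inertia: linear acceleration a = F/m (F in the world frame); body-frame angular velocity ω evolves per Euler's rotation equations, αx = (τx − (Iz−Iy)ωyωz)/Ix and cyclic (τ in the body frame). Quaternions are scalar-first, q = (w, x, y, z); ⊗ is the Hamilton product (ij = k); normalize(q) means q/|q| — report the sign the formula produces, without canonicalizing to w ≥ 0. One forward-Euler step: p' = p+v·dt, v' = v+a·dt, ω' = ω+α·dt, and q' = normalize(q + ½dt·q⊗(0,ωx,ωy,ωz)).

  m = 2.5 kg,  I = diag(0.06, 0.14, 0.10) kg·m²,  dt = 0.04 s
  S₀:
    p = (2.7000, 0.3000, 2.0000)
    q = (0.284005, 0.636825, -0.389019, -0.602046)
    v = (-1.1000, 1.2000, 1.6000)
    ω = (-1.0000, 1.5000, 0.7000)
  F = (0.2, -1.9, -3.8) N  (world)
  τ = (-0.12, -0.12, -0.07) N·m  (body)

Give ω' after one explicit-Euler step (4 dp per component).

ω' = (-1.0520, 1.4577, 0.7200)

α = I⁻¹(τ − ω×Iω) = (-1.3000, -1.0571, 0.5000)
ω' = ω + α·dt = (-1.0520, 1.4577, 0.7200)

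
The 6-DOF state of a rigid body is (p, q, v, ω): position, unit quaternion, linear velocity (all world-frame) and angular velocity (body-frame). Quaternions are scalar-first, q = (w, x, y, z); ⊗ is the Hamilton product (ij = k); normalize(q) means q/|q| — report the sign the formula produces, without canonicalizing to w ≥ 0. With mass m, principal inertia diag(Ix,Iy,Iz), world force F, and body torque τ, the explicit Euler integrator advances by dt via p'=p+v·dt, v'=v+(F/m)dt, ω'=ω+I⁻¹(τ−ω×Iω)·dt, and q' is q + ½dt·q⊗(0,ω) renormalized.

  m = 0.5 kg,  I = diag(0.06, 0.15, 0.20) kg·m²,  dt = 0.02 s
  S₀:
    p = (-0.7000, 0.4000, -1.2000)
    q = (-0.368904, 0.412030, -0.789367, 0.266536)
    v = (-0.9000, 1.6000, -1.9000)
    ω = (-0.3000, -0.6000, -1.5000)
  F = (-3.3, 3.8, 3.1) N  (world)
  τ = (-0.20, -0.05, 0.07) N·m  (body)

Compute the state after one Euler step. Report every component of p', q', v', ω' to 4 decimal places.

gyro term ω×Iω = (0.0450, -0.0630, 0.0162)
(τ − ω×Iω)/I = (-4.0833, 0.0867, 0.2690)
ω + α·dt = (-0.3817, -0.5983, -1.4946)
2q̇ = q⊗(0,ω) = (0.0497928, 1.4546433, 0.7594266, 0.0693279)
q + ½dt·q⊗(0,ω), renormalized = (-0.3684, 0.4265, -0.7817, 0.2672)
linear accel F/m = (-6.6000, 7.6000, 6.2000)
p + v·dt = (-0.7180, 0.4320, -1.2380)
v + (F/m)dt = (-1.0320, 1.7520, -1.7760)

p' = (-0.7180, 0.4320, -1.2380)
q' = (-0.3684, 0.4265, -0.7817, 0.2672)
v' = (-1.0320, 1.7520, -1.7760)
ω' = (-0.3817, -0.5983, -1.4946)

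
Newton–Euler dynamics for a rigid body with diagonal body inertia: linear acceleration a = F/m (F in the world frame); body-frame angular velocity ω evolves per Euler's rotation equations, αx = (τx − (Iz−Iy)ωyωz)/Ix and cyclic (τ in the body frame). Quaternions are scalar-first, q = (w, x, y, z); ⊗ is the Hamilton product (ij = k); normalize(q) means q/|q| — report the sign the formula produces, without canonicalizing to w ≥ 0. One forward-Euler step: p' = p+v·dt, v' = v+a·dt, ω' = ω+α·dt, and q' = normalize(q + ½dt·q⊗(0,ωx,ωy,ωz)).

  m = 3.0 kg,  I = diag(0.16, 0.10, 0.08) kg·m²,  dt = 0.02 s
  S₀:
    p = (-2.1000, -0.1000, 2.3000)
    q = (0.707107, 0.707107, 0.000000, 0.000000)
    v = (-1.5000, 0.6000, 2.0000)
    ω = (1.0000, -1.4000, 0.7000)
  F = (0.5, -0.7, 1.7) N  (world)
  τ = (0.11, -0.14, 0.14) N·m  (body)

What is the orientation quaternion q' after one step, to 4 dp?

q' = (0.6999, 0.7141, -0.0148, -0.0049)

2q̇ = q⊗(0,ω) = (-0.7071070, 0.7071070, -1.4849247, -0.4949749)
updated quaternion q' = (0.6999, 0.7141, -0.0148, -0.0049)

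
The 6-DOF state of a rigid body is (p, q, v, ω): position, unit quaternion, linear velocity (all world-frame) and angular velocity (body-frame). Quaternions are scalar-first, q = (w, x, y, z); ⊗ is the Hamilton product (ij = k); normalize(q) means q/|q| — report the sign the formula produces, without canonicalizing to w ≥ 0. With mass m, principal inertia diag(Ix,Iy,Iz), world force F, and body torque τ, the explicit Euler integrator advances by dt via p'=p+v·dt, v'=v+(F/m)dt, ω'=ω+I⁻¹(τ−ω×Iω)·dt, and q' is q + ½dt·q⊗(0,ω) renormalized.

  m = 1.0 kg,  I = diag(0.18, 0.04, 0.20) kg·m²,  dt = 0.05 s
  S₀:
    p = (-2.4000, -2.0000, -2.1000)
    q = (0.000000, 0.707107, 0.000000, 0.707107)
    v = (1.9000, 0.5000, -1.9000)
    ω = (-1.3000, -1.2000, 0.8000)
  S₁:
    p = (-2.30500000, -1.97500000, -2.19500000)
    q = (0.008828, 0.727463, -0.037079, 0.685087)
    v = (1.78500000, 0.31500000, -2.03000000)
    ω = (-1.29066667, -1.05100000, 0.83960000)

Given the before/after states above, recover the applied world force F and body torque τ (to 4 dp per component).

F = (-2.3000, -3.7000, -2.6000)
τ = (-0.1200, 0.1400, -0.0600)

Δω = ω₁−ω₀ = (0.00933333, 0.14900000, 0.03960000)
I·α + gyro = (-0.1200, 0.1400, -0.0600)
Δv = v₁−v₀ = (-0.11500000, -0.18500000, -0.13000000)
m·(v₁−v₀)/dt = (-2.3000, -3.7000, -2.6000)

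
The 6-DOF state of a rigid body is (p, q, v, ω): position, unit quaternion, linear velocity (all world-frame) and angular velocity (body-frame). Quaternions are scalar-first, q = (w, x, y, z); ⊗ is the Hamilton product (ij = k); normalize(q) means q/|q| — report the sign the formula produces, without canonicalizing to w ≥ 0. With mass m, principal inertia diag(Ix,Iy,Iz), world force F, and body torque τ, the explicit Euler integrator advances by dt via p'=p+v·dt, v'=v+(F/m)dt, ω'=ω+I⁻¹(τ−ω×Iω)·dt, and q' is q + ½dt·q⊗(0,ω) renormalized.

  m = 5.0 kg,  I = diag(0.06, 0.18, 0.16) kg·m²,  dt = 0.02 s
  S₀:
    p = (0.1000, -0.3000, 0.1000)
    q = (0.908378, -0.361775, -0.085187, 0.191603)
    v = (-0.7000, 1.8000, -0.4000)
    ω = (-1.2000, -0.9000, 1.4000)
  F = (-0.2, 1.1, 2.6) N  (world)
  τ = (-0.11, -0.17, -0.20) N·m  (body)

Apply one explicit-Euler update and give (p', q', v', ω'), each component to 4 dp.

new position p' = (0.0860, -0.2640, 0.0920)
v' = v + a·dt = (-0.7008, 1.8044, -0.3896)
(τ − ω×Iω)/I = (-2.2533, -1.8778, -2.0600)
new body rate ω' = (-1.2451, -0.9376, 1.3588)
Hamilton product q⊗(0,ω) = (-0.7790425, -1.0368727, -0.5409788, 1.4951023)
updated quaternion q' = (0.9004, -0.3721, -0.0906, 0.2065)

p' = (0.0860, -0.2640, 0.0920)
q' = (0.9004, -0.3721, -0.0906, 0.2065)
v' = (-0.7008, 1.8044, -0.3896)
ω' = (-1.2451, -0.9376, 1.3588)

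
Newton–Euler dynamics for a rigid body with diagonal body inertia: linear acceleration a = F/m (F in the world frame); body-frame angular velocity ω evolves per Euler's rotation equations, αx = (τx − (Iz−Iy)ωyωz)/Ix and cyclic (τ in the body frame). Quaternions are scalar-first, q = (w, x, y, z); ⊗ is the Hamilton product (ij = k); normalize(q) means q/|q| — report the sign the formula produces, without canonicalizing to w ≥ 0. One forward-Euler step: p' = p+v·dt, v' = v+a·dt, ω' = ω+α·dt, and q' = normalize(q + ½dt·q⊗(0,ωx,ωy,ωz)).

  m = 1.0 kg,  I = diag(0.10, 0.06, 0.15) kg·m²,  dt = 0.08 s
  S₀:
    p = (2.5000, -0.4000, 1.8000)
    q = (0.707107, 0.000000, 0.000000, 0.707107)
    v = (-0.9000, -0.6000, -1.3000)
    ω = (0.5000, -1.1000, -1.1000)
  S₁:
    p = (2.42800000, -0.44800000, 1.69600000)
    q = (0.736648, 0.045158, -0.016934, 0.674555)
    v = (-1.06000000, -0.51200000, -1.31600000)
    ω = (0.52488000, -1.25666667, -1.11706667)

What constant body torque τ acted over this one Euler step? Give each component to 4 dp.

Δω = ω₁−ω₀ = (0.02488000, -0.15666667, -0.01706667)
applied torque τ = (0.1400, -0.0900, -0.0100)

τ = (0.1400, -0.0900, -0.0100)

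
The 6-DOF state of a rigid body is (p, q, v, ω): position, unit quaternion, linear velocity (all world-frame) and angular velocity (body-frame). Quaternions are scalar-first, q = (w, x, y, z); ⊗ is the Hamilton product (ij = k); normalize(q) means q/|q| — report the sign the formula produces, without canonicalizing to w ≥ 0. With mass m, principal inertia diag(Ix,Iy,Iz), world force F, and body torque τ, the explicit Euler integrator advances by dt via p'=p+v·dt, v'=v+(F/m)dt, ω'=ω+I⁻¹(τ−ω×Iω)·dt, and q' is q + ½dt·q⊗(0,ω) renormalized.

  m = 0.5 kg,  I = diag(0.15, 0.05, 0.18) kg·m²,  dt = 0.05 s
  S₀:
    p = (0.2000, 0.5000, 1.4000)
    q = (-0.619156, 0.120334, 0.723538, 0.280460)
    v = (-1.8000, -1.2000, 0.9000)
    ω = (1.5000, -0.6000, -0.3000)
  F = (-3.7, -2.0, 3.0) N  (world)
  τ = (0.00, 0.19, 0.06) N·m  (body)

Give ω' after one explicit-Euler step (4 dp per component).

ω' = (1.4922, -0.4235, -0.3083)

gyro term ω×Iω = (0.0234, 0.0135, 0.0900)
(τ − ω×Iω)/I = (-0.1560, 3.5300, -0.1667)
new body rate ω' = (1.4922, -0.4235, -0.3083)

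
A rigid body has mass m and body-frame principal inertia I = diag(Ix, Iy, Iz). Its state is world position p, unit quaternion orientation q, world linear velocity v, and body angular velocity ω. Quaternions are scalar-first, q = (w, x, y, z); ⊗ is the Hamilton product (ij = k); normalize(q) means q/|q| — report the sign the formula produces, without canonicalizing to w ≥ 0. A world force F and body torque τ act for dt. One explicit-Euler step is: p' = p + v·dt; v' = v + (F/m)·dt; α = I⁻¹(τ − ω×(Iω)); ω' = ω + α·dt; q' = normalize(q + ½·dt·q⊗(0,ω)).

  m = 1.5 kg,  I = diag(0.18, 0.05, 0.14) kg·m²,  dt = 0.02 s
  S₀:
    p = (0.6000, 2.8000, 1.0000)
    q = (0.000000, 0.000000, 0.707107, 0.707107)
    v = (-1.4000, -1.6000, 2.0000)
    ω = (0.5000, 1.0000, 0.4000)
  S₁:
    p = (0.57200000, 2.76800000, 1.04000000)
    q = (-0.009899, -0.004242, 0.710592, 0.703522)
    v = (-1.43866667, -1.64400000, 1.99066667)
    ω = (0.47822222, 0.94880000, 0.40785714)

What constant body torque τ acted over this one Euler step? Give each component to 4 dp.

rate change Δω = (-0.02177778, -0.05120000, 0.00785714)
ω₀×(Iω₀) = (0.0360, 0.0080, -0.0650)
τ = I·(Δω/dt) + ω₀×(Iω₀) = (-0.1600, -0.1200, -0.0100)

τ = (-0.1600, -0.1200, -0.0100)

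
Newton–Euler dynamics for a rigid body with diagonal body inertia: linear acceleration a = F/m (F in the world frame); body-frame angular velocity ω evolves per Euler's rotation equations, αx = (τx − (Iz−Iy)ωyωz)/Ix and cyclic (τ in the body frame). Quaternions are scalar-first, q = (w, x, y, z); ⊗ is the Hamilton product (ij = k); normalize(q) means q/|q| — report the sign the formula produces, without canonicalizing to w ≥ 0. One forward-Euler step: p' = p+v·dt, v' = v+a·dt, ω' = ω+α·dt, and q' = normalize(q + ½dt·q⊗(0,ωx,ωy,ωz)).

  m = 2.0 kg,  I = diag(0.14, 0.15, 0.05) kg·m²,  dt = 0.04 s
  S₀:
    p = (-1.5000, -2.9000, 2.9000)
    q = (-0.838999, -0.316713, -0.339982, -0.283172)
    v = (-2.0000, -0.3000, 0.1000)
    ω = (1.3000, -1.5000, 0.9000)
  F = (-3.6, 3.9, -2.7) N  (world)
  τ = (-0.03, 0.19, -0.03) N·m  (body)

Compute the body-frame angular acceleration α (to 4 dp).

precession coupling ω×(Iω) = (0.1350, 0.1053, -0.0195)
(τ − ω×Iω)/I = (-1.1786, 0.5647, -0.2100)

α = (-1.1786, 0.5647, -0.2100)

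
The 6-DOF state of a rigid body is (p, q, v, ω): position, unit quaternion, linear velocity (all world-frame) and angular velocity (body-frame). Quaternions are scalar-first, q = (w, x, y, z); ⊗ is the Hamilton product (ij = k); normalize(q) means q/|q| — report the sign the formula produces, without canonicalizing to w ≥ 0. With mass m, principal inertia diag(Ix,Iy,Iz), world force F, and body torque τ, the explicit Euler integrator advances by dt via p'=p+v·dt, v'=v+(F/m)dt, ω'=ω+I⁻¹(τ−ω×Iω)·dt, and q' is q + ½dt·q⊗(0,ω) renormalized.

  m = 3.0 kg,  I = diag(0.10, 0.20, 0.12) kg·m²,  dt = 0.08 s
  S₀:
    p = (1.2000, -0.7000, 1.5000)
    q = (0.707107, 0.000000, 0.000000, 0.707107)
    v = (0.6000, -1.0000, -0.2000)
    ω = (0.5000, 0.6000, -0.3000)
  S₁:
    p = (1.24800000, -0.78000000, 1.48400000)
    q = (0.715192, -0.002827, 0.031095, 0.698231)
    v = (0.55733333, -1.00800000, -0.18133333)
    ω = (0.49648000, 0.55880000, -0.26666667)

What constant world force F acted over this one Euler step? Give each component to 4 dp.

F = (-1.6000, -0.3000, 0.7000)

v₁ − v₀ = (-0.04266667, -0.00800000, 0.01866667)
F = m·Δv/dt = (-1.6000, -0.3000, 0.7000)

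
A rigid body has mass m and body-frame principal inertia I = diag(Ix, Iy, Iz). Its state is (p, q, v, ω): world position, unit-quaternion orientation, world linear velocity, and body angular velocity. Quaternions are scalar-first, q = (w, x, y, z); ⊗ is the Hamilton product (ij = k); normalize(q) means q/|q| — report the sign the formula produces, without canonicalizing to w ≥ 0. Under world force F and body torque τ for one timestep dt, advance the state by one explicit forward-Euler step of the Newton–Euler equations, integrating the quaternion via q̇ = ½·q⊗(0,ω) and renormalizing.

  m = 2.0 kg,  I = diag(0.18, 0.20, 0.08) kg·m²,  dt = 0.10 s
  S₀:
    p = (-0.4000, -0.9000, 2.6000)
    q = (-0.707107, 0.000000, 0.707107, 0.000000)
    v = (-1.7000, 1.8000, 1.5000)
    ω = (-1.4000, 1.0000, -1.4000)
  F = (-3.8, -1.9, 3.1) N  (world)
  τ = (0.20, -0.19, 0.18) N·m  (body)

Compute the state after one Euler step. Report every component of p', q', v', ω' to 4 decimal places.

p' = (-0.5700, -0.7200, 2.7500)
q' = (-0.7379, 0.0000, 0.6677, 0.0984)
v' = (-1.8900, 1.7050, 1.6550)
ω' = (-1.3822, 0.8070, -1.1400)

p + v·dt = (-0.5700, -0.7200, 2.7500)
v' = v + a·dt = (-1.8900, 1.7050, 1.6550)
(τ − ω×Iω)/I = (0.1778, -1.9300, 2.6000)
ω' = ω + α·dt = (-1.3822, 0.8070, -1.1400)
Hamilton product q⊗(0,ω) = (-0.7071070, 0.0000000, -0.7071070, 1.9798996)
updated quaternion q' = (-0.7379, 0.0000, 0.6677, 0.0984)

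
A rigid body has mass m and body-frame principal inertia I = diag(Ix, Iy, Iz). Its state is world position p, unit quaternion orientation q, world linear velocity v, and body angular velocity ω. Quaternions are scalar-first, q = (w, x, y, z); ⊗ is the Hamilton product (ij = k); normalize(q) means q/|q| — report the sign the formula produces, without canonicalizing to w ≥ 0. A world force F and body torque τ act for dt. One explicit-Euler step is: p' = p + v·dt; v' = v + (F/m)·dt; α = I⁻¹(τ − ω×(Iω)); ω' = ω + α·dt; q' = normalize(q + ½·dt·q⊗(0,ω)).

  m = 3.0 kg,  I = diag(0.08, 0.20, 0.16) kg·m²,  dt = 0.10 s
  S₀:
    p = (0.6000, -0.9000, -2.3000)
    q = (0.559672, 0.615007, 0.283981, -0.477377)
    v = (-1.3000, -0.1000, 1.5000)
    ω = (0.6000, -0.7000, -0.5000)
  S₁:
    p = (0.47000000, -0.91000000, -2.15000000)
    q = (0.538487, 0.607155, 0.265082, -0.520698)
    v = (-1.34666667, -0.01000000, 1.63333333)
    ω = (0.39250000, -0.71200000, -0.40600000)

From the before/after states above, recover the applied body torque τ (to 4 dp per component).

τ = (-0.1800, 0.0000, 0.1000)

Δω = ω₁−ω₀ = (-0.20750000, -0.01200000, 0.09400000)
applied torque τ = (-0.1800, 0.0000, 0.1000)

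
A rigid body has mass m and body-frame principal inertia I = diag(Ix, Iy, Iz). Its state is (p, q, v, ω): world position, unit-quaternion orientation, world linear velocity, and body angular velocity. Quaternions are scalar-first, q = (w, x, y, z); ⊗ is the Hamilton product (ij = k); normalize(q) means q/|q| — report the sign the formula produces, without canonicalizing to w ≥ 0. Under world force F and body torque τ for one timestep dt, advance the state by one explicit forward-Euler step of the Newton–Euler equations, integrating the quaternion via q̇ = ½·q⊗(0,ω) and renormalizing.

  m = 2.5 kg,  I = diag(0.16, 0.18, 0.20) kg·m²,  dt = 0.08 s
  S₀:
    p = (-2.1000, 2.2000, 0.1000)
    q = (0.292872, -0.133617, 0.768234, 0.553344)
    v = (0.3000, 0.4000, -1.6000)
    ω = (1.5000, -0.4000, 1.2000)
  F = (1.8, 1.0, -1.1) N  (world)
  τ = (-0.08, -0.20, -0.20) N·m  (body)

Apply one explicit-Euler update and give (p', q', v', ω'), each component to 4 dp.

p' = (-2.0760, 2.2320, -0.0280)
q' = (0.2857, -0.0701, 0.8007, 0.5218)
v' = (0.3576, 0.4320, -1.6352)
ω' = (1.4648, -0.4569, 1.1248)

new position p' = (-2.0760, 2.2320, -0.0280)
v + (F/m)dt = (0.3576, 0.4320, -1.6352)
α = I⁻¹(τ − ω×Iω) = (-0.4400, -0.7111, -0.9400)
ω' = ω + α·dt = (1.4648, -0.4569, 1.1248)
Hamilton product q⊗(0,ω) = (-0.1562937, 1.5825264, 0.8732076, -0.7474578)
q + ½dt·q⊗(0,ω), renormalized = (0.2857, -0.0701, 0.8007, 0.5218)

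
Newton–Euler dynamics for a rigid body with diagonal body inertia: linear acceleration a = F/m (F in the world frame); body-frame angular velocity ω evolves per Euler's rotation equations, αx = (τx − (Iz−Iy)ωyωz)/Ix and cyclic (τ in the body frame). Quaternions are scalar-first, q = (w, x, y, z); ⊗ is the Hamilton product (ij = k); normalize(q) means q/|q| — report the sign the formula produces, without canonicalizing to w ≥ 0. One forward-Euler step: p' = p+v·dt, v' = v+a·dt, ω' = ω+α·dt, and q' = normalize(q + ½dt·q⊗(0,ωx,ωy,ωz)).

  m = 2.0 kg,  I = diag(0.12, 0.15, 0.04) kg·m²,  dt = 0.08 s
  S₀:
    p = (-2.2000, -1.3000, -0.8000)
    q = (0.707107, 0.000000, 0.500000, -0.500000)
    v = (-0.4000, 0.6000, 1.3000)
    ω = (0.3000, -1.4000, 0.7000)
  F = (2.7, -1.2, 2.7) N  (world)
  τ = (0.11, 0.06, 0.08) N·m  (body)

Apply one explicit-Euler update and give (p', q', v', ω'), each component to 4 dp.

p' = (-2.2320, -1.2520, -0.6960)
q' = (0.7476, -0.0055, 0.4535, -0.4852)
v' = (-0.2920, 0.5520, 1.4080)
ω' = (0.3015, -1.3770, 0.8852)

a = (1.3500, -0.6000, 1.3500)
p + v·dt = (-2.2320, -1.2520, -0.6960)
new velocity v' = (-0.2920, 0.5520, 1.4080)
gyro term ω×Iω = (0.1078, 0.0168, -0.0126)
(τ − ω×Iω)/I = (0.0183, 0.2880, 2.3150)
ω' = ω + α·dt = (0.3015, -1.3770, 0.8852)
q⊗(0,ω) = (1.0500000, -0.1378679, -1.1399498, 0.3449749)
q' = normalize(q + ½dt·q⊗(0,ω)) = (0.7476, -0.0055, 0.4535, -0.4852)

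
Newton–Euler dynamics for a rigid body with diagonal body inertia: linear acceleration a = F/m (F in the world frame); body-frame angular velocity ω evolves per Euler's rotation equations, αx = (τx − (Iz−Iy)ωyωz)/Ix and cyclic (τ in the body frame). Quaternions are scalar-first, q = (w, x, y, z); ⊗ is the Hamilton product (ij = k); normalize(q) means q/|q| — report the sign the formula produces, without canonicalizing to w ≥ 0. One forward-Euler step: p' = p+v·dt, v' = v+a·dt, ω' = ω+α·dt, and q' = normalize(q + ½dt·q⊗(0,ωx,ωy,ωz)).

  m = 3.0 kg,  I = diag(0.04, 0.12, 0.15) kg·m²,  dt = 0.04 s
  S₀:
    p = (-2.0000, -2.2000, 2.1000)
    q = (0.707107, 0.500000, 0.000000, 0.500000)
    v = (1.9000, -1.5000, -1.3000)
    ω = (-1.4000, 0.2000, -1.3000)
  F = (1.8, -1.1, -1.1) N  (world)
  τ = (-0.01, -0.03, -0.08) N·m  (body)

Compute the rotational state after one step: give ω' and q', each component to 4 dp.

ω' = (-1.4022, 0.2567, -1.3154)
q' = (0.7336, 0.4778, 0.0018, 0.4833)

(τ − ω×Iω)/I = (-0.0550, 1.4183, -0.3840)
ω + α·dt = (-1.4022, 0.2567, -1.3154)
q⊗(0,ω) = (1.3500000, -1.0899498, 0.0914214, -0.8192391)
q + ½dt·q⊗(0,ω), renormalized = (0.7336, 0.4778, 0.0018, 0.4833)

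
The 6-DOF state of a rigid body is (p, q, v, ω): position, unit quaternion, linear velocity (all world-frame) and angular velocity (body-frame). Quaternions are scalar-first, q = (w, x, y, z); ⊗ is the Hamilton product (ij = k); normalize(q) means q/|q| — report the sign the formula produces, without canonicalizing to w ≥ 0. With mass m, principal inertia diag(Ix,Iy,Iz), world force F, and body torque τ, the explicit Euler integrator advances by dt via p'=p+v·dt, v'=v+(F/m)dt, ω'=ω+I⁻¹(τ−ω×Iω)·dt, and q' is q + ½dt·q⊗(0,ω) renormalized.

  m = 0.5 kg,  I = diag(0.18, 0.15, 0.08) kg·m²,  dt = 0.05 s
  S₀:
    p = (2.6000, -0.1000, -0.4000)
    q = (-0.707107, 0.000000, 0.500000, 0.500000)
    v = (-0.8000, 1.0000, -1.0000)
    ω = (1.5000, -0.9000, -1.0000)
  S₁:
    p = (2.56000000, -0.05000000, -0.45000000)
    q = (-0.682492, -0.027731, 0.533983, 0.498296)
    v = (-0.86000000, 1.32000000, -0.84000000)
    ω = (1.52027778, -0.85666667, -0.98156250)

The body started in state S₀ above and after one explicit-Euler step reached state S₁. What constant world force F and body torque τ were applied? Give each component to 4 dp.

v₁ − v₀ = (-0.06000000, 0.32000000, 0.16000000)
m·(v₁−v₀)/dt = (-0.6000, 3.2000, 1.6000)
rate change Δω = (0.02027778, 0.04333333, 0.01843750)
applied torque τ = (0.0100, -0.0200, 0.0700)

F = (-0.6000, 3.2000, 1.6000)
τ = (0.0100, -0.0200, 0.0700)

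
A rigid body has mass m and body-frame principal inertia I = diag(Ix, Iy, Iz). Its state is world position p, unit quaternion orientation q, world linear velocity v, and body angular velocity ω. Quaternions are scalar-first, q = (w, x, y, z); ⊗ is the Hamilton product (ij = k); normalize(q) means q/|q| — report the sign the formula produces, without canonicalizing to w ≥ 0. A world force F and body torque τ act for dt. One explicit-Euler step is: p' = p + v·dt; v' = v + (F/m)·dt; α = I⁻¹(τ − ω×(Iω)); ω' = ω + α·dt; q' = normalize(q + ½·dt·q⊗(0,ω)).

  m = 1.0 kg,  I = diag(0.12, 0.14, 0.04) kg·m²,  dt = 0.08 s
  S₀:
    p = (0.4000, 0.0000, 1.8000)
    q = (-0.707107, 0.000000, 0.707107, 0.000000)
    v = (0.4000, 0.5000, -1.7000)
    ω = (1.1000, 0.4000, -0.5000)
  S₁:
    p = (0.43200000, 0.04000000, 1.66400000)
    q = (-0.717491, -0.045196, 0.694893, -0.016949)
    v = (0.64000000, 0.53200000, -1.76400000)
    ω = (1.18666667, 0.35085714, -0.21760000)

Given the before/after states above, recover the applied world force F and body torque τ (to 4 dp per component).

Δω = ω₁−ω₀ = (0.08666667, -0.04914286, 0.28240000)
ω₀×(Iω₀) = (0.0200, -0.0440, 0.0088)
applied torque τ = (0.1500, -0.1300, 0.1500)
Δv = v₁−v₀ = (0.24000000, 0.03200000, -0.06400000)
m·(v₁−v₀)/dt = (3.0000, 0.4000, -0.8000)

F = (3.0000, 0.4000, -0.8000)
τ = (0.1500, -0.1300, 0.1500)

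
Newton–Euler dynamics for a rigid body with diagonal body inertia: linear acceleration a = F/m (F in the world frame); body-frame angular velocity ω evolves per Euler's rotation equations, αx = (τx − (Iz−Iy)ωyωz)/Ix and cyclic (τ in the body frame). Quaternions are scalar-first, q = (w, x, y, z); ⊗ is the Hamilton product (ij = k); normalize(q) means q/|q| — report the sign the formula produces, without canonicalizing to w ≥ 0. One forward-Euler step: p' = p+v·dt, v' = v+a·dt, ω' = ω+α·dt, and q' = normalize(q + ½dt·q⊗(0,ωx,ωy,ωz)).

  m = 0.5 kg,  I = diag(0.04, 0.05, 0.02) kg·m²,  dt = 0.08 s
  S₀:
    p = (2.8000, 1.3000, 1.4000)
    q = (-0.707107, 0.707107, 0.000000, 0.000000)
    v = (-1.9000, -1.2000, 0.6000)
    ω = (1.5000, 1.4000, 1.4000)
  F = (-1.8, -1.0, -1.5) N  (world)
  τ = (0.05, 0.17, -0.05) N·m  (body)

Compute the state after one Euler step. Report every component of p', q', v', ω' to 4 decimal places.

p' = (2.6480, 1.2040, 1.4480)
q' = (-0.7459, 0.6614, -0.0788, 0.0000)
v' = (-2.1880, -1.3600, 0.3600)
ω' = (1.7176, 1.6048, 1.1160)

gyro term ω×Iω = (-0.0588, 0.0420, 0.0210)
α = I⁻¹(τ − ω×Iω) = (2.7200, 2.5600, -3.5500)
ω' = ω + α·dt = (1.7176, 1.6048, 1.1160)
q⊗(0,ω) = (-1.0606605, -1.0606605, -1.9798996, 0.0000000)
q + ½dt·q⊗(0,ω), renormalized = (-0.7459, 0.6614, -0.0788, 0.0000)
new position p' = (2.6480, 1.2040, 1.4480)
v' = v + a·dt = (-2.1880, -1.3600, 0.3600)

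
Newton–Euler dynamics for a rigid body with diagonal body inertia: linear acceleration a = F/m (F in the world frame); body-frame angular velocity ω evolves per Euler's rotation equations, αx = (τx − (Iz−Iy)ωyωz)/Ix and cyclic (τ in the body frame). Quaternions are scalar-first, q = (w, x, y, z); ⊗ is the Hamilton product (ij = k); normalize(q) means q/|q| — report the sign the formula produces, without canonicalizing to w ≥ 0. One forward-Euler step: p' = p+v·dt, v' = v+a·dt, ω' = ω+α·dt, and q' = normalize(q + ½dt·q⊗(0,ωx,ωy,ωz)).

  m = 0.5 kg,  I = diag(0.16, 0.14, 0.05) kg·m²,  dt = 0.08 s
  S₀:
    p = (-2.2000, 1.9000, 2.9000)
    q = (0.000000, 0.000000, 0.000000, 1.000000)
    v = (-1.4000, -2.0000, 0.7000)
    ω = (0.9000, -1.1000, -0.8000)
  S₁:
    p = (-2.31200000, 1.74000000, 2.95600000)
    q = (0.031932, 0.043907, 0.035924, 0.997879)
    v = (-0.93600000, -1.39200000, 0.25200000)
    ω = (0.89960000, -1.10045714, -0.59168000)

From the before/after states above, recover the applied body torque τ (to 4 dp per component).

ω₁ − ω₀ = (-0.00040000, -0.00045714, 0.20832000)
applied torque τ = (-0.0800, -0.0800, 0.1500)

τ = (-0.0800, -0.0800, 0.1500)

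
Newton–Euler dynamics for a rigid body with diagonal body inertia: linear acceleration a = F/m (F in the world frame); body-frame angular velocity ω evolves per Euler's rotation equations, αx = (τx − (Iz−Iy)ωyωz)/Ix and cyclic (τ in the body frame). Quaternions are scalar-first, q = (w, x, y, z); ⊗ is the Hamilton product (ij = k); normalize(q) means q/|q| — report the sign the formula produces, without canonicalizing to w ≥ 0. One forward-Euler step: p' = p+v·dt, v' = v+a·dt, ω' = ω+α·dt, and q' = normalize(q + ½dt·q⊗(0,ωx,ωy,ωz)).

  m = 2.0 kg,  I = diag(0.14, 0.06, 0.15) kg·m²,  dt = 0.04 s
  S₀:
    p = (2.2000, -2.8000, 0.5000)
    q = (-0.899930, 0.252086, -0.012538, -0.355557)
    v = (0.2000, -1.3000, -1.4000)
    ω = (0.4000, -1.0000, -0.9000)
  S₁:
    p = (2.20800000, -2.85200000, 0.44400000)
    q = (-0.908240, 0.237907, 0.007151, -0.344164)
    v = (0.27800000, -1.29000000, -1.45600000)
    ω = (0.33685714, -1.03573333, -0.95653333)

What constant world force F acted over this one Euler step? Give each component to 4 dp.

v₁ − v₀ = (0.07800000, 0.01000000, -0.05600000)
F = m·Δv/dt = (3.9000, 0.5000, -2.8000)

F = (3.9000, 0.5000, -2.8000)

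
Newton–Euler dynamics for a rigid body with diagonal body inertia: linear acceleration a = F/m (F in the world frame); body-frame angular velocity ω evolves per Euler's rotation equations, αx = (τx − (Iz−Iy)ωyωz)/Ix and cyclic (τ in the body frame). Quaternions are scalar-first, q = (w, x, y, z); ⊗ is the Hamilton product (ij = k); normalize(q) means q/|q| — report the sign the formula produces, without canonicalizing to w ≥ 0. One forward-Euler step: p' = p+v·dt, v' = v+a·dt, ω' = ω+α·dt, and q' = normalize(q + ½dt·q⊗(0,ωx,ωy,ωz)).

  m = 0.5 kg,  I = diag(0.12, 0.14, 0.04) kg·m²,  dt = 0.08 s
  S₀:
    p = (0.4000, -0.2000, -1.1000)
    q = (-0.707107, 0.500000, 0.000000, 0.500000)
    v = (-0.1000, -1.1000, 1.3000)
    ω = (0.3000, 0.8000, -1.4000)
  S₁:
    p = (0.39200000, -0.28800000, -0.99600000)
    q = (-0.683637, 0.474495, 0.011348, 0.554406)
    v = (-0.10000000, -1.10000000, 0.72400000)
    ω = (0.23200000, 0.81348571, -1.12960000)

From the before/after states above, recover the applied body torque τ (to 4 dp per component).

ω₁ − ω₀ = (-0.06800000, 0.01348571, 0.27040000)
gyro term ω₀×Iω₀ = (0.1120, -0.0336, 0.0048)
I·α + gyro = (0.0100, -0.0100, 0.1400)

τ = (0.0100, -0.0100, 0.1400)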